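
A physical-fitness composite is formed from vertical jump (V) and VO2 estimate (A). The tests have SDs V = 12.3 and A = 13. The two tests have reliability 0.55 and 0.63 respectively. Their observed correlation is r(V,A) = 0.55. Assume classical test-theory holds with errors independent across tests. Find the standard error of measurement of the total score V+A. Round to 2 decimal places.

11.43

Var(total) = 320.29 + 175.89 = 496.18.
True-score variance = 189.68 + 175.89 = 365.57, so reliability = 0.7368.
Error variance = 496.18 − 365.57 = 130.611; SEM = √130.611 = 11.43.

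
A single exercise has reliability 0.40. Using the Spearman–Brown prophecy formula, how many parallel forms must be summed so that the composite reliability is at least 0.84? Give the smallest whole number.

8

k ≥ ρ*(1−ρ₁)/(ρ₁(1−ρ*)) = 0.84·0.60 / (0.40·0.16) = 7.875.
Smallest integer k = 8.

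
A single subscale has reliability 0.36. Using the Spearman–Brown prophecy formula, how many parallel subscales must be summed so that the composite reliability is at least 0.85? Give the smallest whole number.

k ≥ ρ*(1−ρ₁)/(ρ₁(1−ρ*)) = 0.85·0.64 / (0.36·0.15) = 10.074.
Smallest integer k = 11.

11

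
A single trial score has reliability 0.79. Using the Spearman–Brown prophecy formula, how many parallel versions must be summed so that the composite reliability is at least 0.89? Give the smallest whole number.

k ≥ ρ*(1−ρ₁)/(ρ₁(1−ρ*)) = 0.89·0.21 / (0.79·0.11) = 2.151.
Smallest integer k = 3.

3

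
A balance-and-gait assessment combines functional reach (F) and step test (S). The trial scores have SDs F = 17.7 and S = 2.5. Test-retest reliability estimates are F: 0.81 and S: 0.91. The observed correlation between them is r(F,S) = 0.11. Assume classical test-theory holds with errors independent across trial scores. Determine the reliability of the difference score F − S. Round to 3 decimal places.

Var(F−S) = 17.7² + 2.5² − 2·17.7·2.5·0.11 = 319.54 − 9.735 = 309.805.
Because errors are independent across components, Cov(Tᵢ,Tⱼ) = Cov(Xᵢ,Xⱼ); the off-diagonal part of the true-score variance is the same as above.
True-score variance = [17.7²·0.81 + 2.5²·0.91] − 9.735 = 259.452 − 9.735 = 249.717.
Reliability = 249.717 / 309.805 = 0.806.

0.806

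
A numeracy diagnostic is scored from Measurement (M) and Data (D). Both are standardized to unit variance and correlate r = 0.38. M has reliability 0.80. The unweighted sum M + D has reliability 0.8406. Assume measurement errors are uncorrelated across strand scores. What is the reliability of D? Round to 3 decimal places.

Var(M+D) = 2 + 2·0.38 = 2.760.
True-score variance = ρ_M + ρ_D + 2·0.38, so 0.8406 = (0.80 + ρ_D + 0.76) / 2.760.
ρ_D = 0.8406·2.760 − 0.80 − 0.76 = 0.760.

0.760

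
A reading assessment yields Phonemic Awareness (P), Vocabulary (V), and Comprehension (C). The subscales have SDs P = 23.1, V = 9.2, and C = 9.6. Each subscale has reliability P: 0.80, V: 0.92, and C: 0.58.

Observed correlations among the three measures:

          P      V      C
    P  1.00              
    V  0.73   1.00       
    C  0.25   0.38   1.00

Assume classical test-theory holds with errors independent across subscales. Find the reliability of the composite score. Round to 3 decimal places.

0.873

Var(P+V+C) = 23.1² + 9.2² + 9.6² + 2·[23.1·9.2·0.73 + 23.1·9.6·0.25 + 9.2·9.6·0.38] = 710.41 + 488.282 = 1198.69.
Because errors are independent across components, Cov(Tᵢ,Tⱼ) = Cov(Xᵢ,Xⱼ); the off-diagonal part of the true-score variance is the same as above.
True-score variance = [23.1²·0.80 + 9.2²·0.92 + 9.6²·0.58] + 488.282 = 558.21 + 488.282 = 1046.49.
Reliability = 1046.49 / 1198.69 = 0.873.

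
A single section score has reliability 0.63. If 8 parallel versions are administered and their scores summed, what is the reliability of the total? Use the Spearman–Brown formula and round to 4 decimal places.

0.9316

ρ_k = kρ / (1 + (k−1)ρ) = 8·0.63 / (1 + 7·0.63) = 5.040 / 5.410 = 0.9316.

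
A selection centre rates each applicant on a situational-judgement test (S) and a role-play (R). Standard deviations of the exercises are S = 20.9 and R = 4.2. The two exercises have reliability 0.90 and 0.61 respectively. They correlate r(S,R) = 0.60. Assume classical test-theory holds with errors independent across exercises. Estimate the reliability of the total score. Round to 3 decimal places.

Var(S+R) = 20.9² + 4.2² + 2·[20.9·4.2·0.60] = 454.45 + 105.336 = 559.786.
Because errors are independent across components, Cov(Tᵢ,Tⱼ) = Cov(Xᵢ,Xⱼ); the off-diagonal part of the true-score variance is the same as above.
True-score variance = [20.9²·0.90 + 4.2²·0.61] + 105.336 = 403.889 + 105.336 = 509.225.
Reliability = 509.225 / 559.786 = 0.910.

0.910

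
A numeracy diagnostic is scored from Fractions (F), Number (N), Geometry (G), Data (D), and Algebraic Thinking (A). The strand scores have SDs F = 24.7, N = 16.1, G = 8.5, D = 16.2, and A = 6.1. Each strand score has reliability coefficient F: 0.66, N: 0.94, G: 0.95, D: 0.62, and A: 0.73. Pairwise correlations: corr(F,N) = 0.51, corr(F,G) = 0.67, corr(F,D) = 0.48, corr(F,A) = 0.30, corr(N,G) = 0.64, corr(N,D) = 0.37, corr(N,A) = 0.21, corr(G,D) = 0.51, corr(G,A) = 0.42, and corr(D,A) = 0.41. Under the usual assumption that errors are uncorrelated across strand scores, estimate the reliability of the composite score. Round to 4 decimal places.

Var(F+N+G+D+A) = 24.7² + 16.1² + 8.5² + 16.2² + 6.1² + 2·[24.7·16.1·0.51 + 24.7·8.5·0.67 + 24.7·16.2·0.48 + 24.7·6.1·0.30 + 16.1·8.5·0.64 + 16.1·16.2·0.37 + 16.1·6.1·0.21 + 8.5·16.2·0.51 + 8.5·6.1·0.42 + 16.2·6.1·0.41] = 1241.2 + 1835.96 = 3077.16.
Under uncorrelated errors the observed covariances equal the true-score covariances, so only the own-variance terms attenuate.
True-score variance = [24.7²·0.66 + 16.1²·0.94 + 8.5²·0.95 + 16.2²·0.62 + 6.1²·0.73] + 1835.96 = 904.83 + 1835.96 = 2740.79.
Reliability = 2740.79 / 3077.16 = 0.8907.

0.8907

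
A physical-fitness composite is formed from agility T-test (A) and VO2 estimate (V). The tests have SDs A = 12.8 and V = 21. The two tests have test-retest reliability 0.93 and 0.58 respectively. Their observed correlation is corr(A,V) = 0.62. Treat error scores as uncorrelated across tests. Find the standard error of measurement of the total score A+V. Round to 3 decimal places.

14.025

Var(total) = 604.84 + 333.312 = 938.152.
True-score variance = 408.151 + 333.312 = 741.463, so reliability = 0.7903.
Error variance = 938.152 − 741.463 = 196.689; SEM = √196.689 = 14.025.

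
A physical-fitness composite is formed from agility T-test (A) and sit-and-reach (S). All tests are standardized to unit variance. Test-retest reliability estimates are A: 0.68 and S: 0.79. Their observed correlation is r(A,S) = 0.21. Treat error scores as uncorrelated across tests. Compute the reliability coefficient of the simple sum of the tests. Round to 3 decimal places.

0.781

Var(A+S) = 2 + 2·[0.21] = 2 + 0.42 = 2.42.
With uncorrelated errors the cross-covariances are all true-score covariance, so they carry over unchanged; only the diagonal terms shrink to ρᵢσᵢ².
True-score variance = [0.68 + 0.79] + 0.42 = 1.47 + 0.42 = 1.89.
Reliability = 1.89 / 2.42 = 0.781.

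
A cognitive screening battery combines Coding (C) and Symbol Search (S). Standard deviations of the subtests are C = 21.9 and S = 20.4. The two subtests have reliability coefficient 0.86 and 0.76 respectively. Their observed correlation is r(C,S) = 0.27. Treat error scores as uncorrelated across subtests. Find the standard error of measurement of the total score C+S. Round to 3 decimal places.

Var(total) = 895.77 + 241.25 = 1137.02.
True-score variance = 728.746 + 241.25 = 969.997, so reliability = 0.8531.
Error variance = 1137.02 − 969.997 = 167.024; SEM = √167.024 = 12.924.

12.924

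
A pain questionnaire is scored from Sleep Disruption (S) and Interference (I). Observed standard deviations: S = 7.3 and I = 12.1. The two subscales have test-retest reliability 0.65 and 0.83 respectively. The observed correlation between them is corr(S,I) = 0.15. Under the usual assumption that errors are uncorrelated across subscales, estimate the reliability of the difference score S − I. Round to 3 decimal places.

Var(S−I) = 7.3² + 12.1² − 2·7.3·12.1·0.15 = 199.7 − 26.499 = 173.201.
Under uncorrelated errors the observed covariances equal the true-score covariances, so only the own-variance terms attenuate.
True-score variance = [7.3²·0.65 + 12.1²·0.83] − 26.499 = 156.159 − 26.499 = 129.66.
Reliability = 129.66 / 173.201 = 0.749.

0.749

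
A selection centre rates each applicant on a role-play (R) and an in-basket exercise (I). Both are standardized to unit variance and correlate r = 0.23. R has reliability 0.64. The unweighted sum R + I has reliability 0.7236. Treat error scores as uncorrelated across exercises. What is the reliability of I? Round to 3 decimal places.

Var(R+I) = 2 + 2·0.23 = 2.460.
True-score variance = ρ_R + ρ_I + 2·0.23, so 0.7236 = (0.64 + ρ_I + 0.46) / 2.460.
ρ_I = 0.7236·2.460 − 0.64 − 0.46 = 0.680.

0.680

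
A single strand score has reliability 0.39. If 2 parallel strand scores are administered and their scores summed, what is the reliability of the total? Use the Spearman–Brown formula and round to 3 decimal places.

ρ_k = kρ / (1 + (k−1)ρ) = 2·0.39 / (1 + 1·0.39) = 0.780 / 1.390 = 0.561.

0.561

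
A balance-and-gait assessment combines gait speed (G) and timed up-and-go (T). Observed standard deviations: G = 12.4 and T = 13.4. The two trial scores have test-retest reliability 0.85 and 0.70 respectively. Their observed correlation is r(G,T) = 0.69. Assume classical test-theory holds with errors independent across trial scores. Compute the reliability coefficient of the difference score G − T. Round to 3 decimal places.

Var(G−T) = 12.4² + 13.4² − 2·12.4·13.4·0.69 = 333.32 − 229.301 = 104.019.
With uncorrelated errors the cross-covariances are all true-score covariance, so they carry over unchanged; only the diagonal terms shrink to ρᵢσᵢ².
True-score variance = [12.4²·0.85 + 13.4²·0.70] − 229.301 = 256.388 − 229.301 = 27.0872.
Reliability = 27.0872 / 104.019 = 0.260.

0.260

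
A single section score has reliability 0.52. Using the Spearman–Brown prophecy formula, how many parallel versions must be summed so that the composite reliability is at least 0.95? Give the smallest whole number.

k ≥ ρ*(1−ρ₁)/(ρ₁(1−ρ*)) = 0.95·0.48 / (0.52·0.05) = 17.538.
Smallest integer k = 18.

18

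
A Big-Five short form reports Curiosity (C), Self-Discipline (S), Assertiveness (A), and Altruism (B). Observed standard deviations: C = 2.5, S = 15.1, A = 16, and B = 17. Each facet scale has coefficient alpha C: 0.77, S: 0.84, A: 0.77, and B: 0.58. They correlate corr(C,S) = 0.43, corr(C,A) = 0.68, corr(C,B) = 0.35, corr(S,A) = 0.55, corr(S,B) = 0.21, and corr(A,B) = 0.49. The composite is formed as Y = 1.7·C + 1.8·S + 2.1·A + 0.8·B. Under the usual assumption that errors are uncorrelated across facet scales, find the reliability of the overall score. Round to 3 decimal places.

0.885

Var(Y) = 1.7²·2.5² + 1.8²·15.1² + 2.1²·16² + 0.8²·17² + 2·[3.06·2.5·15.1·0.43 + 3.57·2.5·16·0.68 + 1.36·2.5·17·0.35 + 3.78·15.1·16·0.55 + 1.44·15.1·17·0.21 + 1.68·16·17·0.49] = 2070.73 + 1941.66 = 4012.39.
Because errors are independent across components, Cov(Tᵢ,Tⱼ) = Cov(Xᵢ,Xⱼ); the off-diagonal part of the true-score variance is the same as above.
True-score variance = [1.7²·2.5²·0.77 + 1.8²·15.1²·0.84 + 2.1²·16²·0.77 + 0.8²·17²·0.58] + 1941.66 = 1611.04 + 1941.66 = 3552.69.
Reliability = 3552.69 / 4012.39 = 0.885.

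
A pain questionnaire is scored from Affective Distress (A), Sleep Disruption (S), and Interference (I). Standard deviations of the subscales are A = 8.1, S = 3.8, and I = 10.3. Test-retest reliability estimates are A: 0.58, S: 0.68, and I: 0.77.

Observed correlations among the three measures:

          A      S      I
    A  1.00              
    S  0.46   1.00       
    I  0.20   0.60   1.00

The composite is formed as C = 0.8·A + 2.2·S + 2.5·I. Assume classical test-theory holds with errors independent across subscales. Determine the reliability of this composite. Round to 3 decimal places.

Var(C) = 0.8²·8.1² + 2.2²·3.8² + 2.5²·10.3² + 2·[1.76·8.1·3.8·0.46 + 2·8.1·10.3·0.20 + 5.5·3.8·10.3·0.60] = 774.943 + 374.907 = 1149.85.
With uncorrelated errors the cross-covariances are all true-score covariance, so they carry over unchanged; only the diagonal terms shrink to ρᵢσᵢ².
True-score variance = [0.8²·8.1²·0.58 + 2.2²·3.8²·0.68 + 2.5²·10.3²·0.77] + 374.907 = 582.437 + 374.907 = 957.344.
Reliability = 957.344 / 1149.85 = 0.833.

0.833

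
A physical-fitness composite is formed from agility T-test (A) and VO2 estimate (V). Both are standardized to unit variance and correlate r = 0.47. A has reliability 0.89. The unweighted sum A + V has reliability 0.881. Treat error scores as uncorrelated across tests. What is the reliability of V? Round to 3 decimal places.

0.760

Var(A+V) = 2 + 2·0.47 = 2.940.
True-score variance = ρ_A + ρ_V + 2·0.47, so 0.881 = (0.89 + ρ_V + 0.94) / 2.940.
ρ_V = 0.881·2.940 − 0.89 − 0.94 = 0.760.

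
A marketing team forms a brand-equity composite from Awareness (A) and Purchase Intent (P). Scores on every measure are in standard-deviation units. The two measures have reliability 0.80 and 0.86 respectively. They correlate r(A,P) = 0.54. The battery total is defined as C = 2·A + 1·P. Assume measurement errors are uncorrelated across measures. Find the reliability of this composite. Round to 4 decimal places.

Var(C) = 2² + 1 + 2·[2·0.54] = 5 + 2.16 = 7.16.
Under uncorrelated errors the observed covariances equal the true-score covariances, so only the own-variance terms attenuate.
True-score variance = [2²·0.80 + 0.86] + 2.16 = 4.06 + 2.16 = 6.22.
Reliability = 6.22 / 7.16 = 0.8687.

0.8687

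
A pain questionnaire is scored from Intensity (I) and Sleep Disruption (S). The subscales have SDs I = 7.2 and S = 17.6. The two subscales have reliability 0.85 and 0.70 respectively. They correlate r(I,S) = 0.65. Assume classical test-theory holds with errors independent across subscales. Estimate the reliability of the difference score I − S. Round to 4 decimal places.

0.4885

Var(I−S) = 7.2² + 17.6² − 2·7.2·17.6·0.65 = 361.6 − 164.736 = 196.864.
With uncorrelated errors the cross-covariances are all true-score covariance, so they carry over unchanged; only the diagonal terms shrink to ρᵢσᵢ².
True-score variance = [7.2²·0.85 + 17.6²·0.70] − 164.736 = 260.896 − 164.736 = 96.16.
Reliability = 96.16 / 196.864 = 0.4885.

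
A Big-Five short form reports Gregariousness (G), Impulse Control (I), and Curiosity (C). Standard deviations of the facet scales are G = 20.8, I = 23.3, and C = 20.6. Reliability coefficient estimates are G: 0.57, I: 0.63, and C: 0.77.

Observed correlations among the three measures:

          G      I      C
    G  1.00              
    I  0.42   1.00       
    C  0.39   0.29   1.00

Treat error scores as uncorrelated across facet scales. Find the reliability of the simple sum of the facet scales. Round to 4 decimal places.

0.7998

Var(G+I+C) = 20.8² + 23.3² + 20.6² + 2·[20.8·23.3·0.42 + 20.8·20.6·0.39 + 23.3·20.6·0.29] = 1399.89 + 1019.7 = 2419.59.
Because errors are independent across components, Cov(Tᵢ,Tⱼ) = Cov(Xᵢ,Xⱼ); the off-diagonal part of the true-score variance is the same as above.
True-score variance = [20.8²·0.57 + 23.3²·0.63 + 20.6²·0.77] + 1019.7 = 915.383 + 1019.7 = 1935.08.
Reliability = 1935.08 / 2419.59 = 0.7998.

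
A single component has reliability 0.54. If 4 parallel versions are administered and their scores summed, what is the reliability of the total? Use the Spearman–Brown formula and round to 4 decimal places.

ρ_k = kρ / (1 + (k−1)ρ) = 4·0.54 / (1 + 3·0.54) = 2.160 / 2.620 = 0.8244.

0.8244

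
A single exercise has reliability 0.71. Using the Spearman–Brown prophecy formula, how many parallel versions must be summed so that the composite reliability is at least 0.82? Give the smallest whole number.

2

k ≥ ρ*(1−ρ₁)/(ρ₁(1−ρ*)) = 0.82·0.29 / (0.71·0.18) = 1.861.
Smallest integer k = 2.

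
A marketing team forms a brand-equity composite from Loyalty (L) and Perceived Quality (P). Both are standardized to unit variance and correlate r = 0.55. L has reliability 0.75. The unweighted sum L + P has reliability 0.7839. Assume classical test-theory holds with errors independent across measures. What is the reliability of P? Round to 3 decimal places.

0.580

Var(L+P) = 2 + 2·0.55 = 3.100.
True-score variance = ρ_L + ρ_P + 2·0.55, so 0.7839 = (0.75 + ρ_P + 1.10) / 3.100.
ρ_P = 0.7839·3.100 − 0.75 − 1.10 = 0.580.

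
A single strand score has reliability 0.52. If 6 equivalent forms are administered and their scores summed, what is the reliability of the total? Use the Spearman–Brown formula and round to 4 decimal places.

ρ_k = kρ / (1 + (k−1)ρ) = 6·0.52 / (1 + 5·0.52) = 3.120 / 3.600 = 0.8667.

0.8667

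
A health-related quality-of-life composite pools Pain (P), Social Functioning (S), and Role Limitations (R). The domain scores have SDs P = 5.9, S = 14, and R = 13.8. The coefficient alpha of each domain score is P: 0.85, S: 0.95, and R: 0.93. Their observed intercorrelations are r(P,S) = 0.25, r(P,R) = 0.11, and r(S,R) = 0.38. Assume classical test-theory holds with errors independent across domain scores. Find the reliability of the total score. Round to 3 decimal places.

Var(P+S+R) = 5.9² + 14² + 13.8² + 2·[5.9·14·0.25 + 5.9·13.8·0.11 + 14·13.8·0.38] = 421.25 + 206.044 = 627.294.
With uncorrelated errors the cross-covariances are all true-score covariance, so they carry over unchanged; only the diagonal terms shrink to ρᵢσᵢ².
True-score variance = [5.9²·0.85 + 14²·0.95 + 13.8²·0.93] + 206.044 = 392.898 + 206.044 = 598.942.
Reliability = 598.942 / 627.294 = 0.955.

0.955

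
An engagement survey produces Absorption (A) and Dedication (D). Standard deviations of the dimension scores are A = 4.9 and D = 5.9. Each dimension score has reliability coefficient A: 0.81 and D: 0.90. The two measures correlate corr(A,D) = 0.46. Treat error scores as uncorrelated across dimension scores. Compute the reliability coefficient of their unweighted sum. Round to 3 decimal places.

Var(A+D) = 4.9² + 5.9² + 2·[4.9·5.9·0.46] = 58.82 + 26.5972 = 85.4172.
With uncorrelated errors the cross-covariances are all true-score covariance, so they carry over unchanged; only the diagonal terms shrink to ρᵢσᵢ².
True-score variance = [4.9²·0.81 + 5.9²·0.90] + 26.5972 = 50.7771 + 26.5972 = 77.3743.
Reliability = 77.3743 / 85.4172 = 0.906.

0.906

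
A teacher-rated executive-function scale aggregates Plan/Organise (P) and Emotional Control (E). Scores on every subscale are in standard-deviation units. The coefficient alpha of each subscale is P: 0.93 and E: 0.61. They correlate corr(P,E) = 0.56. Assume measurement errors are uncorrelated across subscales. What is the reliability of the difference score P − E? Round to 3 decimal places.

0.477

Var(P−E) = 1 + 1 − 2·0.56 = 2 − 1.12 = 0.88.
Under uncorrelated errors the observed covariances equal the true-score covariances, so only the own-variance terms attenuate.
True-score variance = [0.93 + 0.61] − 1.12 = 1.54 − 1.12 = 0.42.
Reliability = 0.42 / 0.88 = 0.477.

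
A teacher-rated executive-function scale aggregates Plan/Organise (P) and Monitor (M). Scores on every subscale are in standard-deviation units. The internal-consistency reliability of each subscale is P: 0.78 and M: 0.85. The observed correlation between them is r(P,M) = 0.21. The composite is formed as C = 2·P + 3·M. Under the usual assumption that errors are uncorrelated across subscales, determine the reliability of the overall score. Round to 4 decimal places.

0.8563

Var(C) = 2² + 3² + 2·[6·0.21] = 13 + 2.52 = 15.52.
Under uncorrelated errors the observed covariances equal the true-score covariances, so only the own-variance terms attenuate.
True-score variance = [2²·0.78 + 3²·0.85] + 2.52 = 10.77 + 2.52 = 13.29.
Reliability = 13.29 / 15.52 = 0.8563.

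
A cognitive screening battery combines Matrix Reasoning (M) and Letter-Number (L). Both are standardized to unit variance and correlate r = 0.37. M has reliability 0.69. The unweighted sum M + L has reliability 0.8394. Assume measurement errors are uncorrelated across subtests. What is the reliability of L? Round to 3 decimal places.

Var(M+L) = 2 + 2·0.37 = 2.740.
True-score variance = ρ_M + ρ_L + 2·0.37, so 0.8394 = (0.69 + ρ_L + 0.74) / 2.740.
ρ_L = 0.8394·2.740 − 0.69 − 0.74 = 0.870.

0.870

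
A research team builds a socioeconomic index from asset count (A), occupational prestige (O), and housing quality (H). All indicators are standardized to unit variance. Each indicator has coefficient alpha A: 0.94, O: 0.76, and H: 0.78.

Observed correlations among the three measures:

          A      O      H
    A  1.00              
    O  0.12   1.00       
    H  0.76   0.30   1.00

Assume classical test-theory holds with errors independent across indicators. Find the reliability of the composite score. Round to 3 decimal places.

0.903

Var(A+O+H) = 3 + 2·[0.12 + 0.76 + 0.30] = 3 + 2.36 = 5.36.
Because errors are independent across components, Cov(Tᵢ,Tⱼ) = Cov(Xᵢ,Xⱼ); the off-diagonal part of the true-score variance is the same as above.
True-score variance = [0.94 + 0.76 + 0.78] + 2.36 = 2.48 + 2.36 = 4.84.
Reliability = 4.84 / 5.36 = 0.903.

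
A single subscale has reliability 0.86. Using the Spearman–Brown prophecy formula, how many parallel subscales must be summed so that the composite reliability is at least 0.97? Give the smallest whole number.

6

k ≥ ρ*(1−ρ₁)/(ρ₁(1−ρ*)) = 0.97·0.14 / (0.86·0.03) = 5.264.
Smallest integer k = 6.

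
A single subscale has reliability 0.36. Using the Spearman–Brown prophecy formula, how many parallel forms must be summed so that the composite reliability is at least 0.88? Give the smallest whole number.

14

k ≥ ρ*(1−ρ₁)/(ρ₁(1−ρ*)) = 0.88·0.64 / (0.36·0.12) = 13.037.
Smallest integer k = 14.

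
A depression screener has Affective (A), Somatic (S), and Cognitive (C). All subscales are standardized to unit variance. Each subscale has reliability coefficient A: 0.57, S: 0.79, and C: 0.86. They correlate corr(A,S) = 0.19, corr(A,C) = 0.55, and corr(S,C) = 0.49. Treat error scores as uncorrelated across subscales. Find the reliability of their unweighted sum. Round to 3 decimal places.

0.857

Var(A+S+C) = 3 + 2·[0.19 + 0.55 + 0.49] = 3 + 2.46 = 5.46.
Under uncorrelated errors the observed covariances equal the true-score covariances, so only the own-variance terms attenuate.
True-score variance = [0.57 + 0.79 + 0.86] + 2.46 = 2.22 + 2.46 = 4.68.
Reliability = 4.68 / 5.46 = 0.857.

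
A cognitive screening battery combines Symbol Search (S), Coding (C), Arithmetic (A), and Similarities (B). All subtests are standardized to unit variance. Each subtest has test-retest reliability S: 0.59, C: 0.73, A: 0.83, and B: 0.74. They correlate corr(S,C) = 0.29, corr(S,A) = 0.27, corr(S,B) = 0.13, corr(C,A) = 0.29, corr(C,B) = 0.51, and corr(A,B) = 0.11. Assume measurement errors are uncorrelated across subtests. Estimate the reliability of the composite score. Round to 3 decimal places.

0.846

Var(S+C+A+B) = 4 + 2·[0.29 + 0.27 + 0.13 + 0.29 + 0.51 + 0.11] = 4 + 3.2 = 7.2.
With uncorrelated errors the cross-covariances are all true-score covariance, so they carry over unchanged; only the diagonal terms shrink to ρᵢσᵢ².
True-score variance = [0.59 + 0.73 + 0.83 + 0.74] + 3.2 = 2.89 + 3.2 = 6.09.
Reliability = 6.09 / 7.2 = 0.846.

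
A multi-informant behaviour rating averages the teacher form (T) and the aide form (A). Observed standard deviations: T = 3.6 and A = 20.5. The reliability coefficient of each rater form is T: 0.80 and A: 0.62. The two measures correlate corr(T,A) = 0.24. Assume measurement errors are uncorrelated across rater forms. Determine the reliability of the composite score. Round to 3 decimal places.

0.654

Var(T+A) = 3.6² + 20.5² + 2·[3.6·20.5·0.24] = 433.21 + 35.424 = 468.634.
With uncorrelated errors the cross-covariances are all true-score covariance, so they carry over unchanged; only the diagonal terms shrink to ρᵢσᵢ².
True-score variance = [3.6²·0.80 + 20.5²·0.62] + 35.424 = 270.923 + 35.424 = 306.347.
Reliability = 306.347 / 468.634 = 0.654.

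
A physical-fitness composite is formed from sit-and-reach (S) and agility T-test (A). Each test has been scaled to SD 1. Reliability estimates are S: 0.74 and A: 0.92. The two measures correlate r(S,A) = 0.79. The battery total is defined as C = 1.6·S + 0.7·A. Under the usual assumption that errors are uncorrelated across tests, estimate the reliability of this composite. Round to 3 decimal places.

Var(C) = 1.6² + 0.7² + 2·[1.12·0.79] = 3.05 + 1.7696 = 4.8196.
Under uncorrelated errors the observed covariances equal the true-score covariances, so only the own-variance terms attenuate.
True-score variance = [1.6²·0.74 + 0.7²·0.92] + 1.7696 = 2.3452 + 1.7696 = 4.1148.
Reliability = 4.1148 / 4.8196 = 0.854.

0.854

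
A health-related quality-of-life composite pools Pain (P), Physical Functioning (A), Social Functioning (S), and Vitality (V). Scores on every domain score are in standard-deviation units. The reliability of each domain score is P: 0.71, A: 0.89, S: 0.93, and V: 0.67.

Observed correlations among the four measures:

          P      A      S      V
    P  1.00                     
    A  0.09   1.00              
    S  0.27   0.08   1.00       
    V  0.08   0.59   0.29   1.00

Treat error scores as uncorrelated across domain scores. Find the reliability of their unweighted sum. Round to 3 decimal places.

0.882

Var(P+A+S+V) = 4 + 2·[0.09 + 0.27 + 0.08 + 0.08 + 0.59 + 0.29] = 4 + 2.8 = 6.8.
With uncorrelated errors the cross-covariances are all true-score covariance, so they carry over unchanged; only the diagonal terms shrink to ρᵢσᵢ².
True-score variance = [0.71 + 0.89 + 0.93 + 0.67] + 2.8 = 3.2 + 2.8 = 6.
Reliability = 6 / 6.8 = 0.882.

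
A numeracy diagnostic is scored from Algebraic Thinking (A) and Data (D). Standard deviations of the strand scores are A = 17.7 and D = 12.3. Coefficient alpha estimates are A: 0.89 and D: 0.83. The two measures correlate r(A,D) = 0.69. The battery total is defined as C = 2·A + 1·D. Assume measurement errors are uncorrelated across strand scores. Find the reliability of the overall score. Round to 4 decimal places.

0.9184

Var(C) = 2²·17.7² + 12.3² + 2·[2·17.7·12.3·0.69] = 1404.45 + 600.88 = 2005.33.
With uncorrelated errors the cross-covariances are all true-score covariance, so they carry over unchanged; only the diagonal terms shrink to ρᵢσᵢ².
True-score variance = [2²·17.7²·0.89 + 12.3²·0.83] + 600.88 = 1240.88 + 600.88 = 1841.76.
Reliability = 1841.76 / 2005.33 = 0.9184.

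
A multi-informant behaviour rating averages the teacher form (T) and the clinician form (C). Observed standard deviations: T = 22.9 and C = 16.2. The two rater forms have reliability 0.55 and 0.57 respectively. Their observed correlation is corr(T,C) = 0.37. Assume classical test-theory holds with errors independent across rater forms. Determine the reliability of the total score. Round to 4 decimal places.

Var(T+C) = 22.9² + 16.2² + 2·[22.9·16.2·0.37] = 786.85 + 274.525 = 1061.38.
Because errors are independent across components, Cov(Tᵢ,Tⱼ) = Cov(Xᵢ,Xⱼ); the off-diagonal part of the true-score variance is the same as above.
True-score variance = [22.9²·0.55 + 16.2²·0.57] + 274.525 = 438.016 + 274.525 = 712.542.
Reliability = 712.542 / 1061.38 = 0.6713.

0.6713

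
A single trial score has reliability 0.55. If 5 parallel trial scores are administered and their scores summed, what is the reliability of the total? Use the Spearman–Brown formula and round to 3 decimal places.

0.859

ρ_k = kρ / (1 + (k−1)ρ) = 5·0.55 / (1 + 4·0.55) = 2.750 / 3.200 = 0.859.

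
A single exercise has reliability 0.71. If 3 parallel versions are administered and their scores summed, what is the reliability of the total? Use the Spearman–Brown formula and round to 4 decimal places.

ρ_k = kρ / (1 + (k−1)ρ) = 3·0.71 / (1 + 2·0.71) = 2.130 / 2.420 = 0.8802.

0.8802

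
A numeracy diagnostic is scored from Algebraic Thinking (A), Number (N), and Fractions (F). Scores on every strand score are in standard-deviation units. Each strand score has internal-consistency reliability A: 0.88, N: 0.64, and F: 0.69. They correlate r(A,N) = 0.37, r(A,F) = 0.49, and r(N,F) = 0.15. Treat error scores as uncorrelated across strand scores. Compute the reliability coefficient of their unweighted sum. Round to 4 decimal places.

0.8426

Var(A+N+F) = 3 + 2·[0.37 + 0.49 + 0.15] = 3 + 2.02 = 5.02.
Under uncorrelated errors the observed covariances equal the true-score covariances, so only the own-variance terms attenuate.
True-score variance = [0.88 + 0.64 + 0.69] + 2.02 = 2.21 + 2.02 = 4.23.
Reliability = 4.23 / 5.02 = 0.8426.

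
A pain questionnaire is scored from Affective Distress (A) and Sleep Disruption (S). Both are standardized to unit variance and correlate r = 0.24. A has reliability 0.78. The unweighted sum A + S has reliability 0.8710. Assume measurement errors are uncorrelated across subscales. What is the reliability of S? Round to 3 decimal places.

Var(A+S) = 2 + 2·0.24 = 2.480.
True-score variance = ρ_A + ρ_S + 2·0.24, so 0.8710 = (0.78 + ρ_S + 0.48) / 2.480.
ρ_S = 0.8710·2.480 − 0.78 − 0.48 = 0.900.

0.900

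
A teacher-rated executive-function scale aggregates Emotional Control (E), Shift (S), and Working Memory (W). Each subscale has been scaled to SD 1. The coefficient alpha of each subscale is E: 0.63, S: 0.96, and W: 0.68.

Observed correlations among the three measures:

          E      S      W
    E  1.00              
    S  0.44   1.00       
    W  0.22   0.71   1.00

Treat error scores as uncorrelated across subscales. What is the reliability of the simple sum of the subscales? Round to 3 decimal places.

Var(E+S+W) = 3 + 2·[0.44 + 0.22 + 0.71] = 3 + 2.74 = 5.74.
Under uncorrelated errors the observed covariances equal the true-score covariances, so only the own-variance terms attenuate.
True-score variance = [0.63 + 0.96 + 0.68] + 2.74 = 2.27 + 2.74 = 5.01.
Reliability = 5.01 / 5.74 = 0.873.

0.873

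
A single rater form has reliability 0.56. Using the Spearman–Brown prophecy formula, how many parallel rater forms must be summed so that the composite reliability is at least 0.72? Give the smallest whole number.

k ≥ ρ*(1−ρ₁)/(ρ₁(1−ρ*)) = 0.72·0.44 / (0.56·0.28) = 2.020.
Smallest integer k = 3.

3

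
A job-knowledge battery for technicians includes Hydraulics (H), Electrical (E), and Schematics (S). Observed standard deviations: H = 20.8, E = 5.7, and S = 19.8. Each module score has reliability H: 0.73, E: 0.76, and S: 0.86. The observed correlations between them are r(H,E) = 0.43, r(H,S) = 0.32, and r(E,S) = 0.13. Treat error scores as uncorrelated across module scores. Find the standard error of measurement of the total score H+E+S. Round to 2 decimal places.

Var(total) = 857.17 + 394.883 = 1252.05.
True-score variance = 677.674 + 394.883 = 1072.56, so reliability = 0.8566.
Error variance = 1252.05 − 1072.56 = 179.496; SEM = √179.496 = 13.40.

13.40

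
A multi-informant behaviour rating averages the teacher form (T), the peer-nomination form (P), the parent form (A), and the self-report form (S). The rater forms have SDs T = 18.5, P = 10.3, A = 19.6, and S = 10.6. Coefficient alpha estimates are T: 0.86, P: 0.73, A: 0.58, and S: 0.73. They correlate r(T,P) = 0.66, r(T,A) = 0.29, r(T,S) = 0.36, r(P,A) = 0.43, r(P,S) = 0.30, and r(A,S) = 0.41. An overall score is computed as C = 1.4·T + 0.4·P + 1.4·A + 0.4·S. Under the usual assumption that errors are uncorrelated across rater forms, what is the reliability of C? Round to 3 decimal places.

0.817

Var(C) = 1.4²·18.5² + 0.4²·10.3² + 1.4²·19.6² + 0.4²·10.6² + 2·[0.56·18.5·10.3·0.66 + 1.96·18.5·19.6·0.29 + 0.56·18.5·10.6·0.36 + 0.56·10.3·19.6·0.43 + 0.16·10.3·10.6·0.30 + 0.56·19.6·10.6·0.41] = 1458.72 + 835.236 = 2293.95.
Because errors are independent across components, Cov(Tᵢ,Tⱼ) = Cov(Xᵢ,Xⱼ); the off-diagonal part of the true-score variance is the same as above.
True-score variance = [1.4²·18.5²·0.86 + 0.4²·10.3²·0.73 + 1.4²·19.6²·0.58 + 0.4²·10.6²·0.73] + 835.236 = 1039.12 + 835.236 = 1874.36.
Reliability = 1874.36 / 2293.95 = 0.817.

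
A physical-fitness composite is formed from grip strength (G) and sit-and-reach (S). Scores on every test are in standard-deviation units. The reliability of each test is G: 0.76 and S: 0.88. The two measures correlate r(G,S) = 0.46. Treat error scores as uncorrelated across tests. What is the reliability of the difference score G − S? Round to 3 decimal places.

Var(G−S) = 1 + 1 − 2·0.46 = 2 − 0.92 = 1.08.
Because errors are independent across components, Cov(Tᵢ,Tⱼ) = Cov(Xᵢ,Xⱼ); the off-diagonal part of the true-score variance is the same as above.
True-score variance = [0.76 + 0.88] − 0.92 = 1.64 − 0.92 = 0.72.
Reliability = 0.72 / 1.08 = 0.667.

0.667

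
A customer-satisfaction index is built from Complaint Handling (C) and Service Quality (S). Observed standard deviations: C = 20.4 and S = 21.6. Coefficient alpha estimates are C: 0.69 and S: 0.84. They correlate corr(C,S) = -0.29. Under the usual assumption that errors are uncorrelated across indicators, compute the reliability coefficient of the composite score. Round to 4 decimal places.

Var(C+S) = 20.4² + 21.6² + 2·[20.4·21.6·(-0.29)] = 882.72 − 255.571 = 627.149.
Under uncorrelated errors the observed covariances equal the true-score covariances, so only the own-variance terms attenuate.
True-score variance = [20.4²·0.69 + 21.6²·0.84] − 255.571 = 679.061 − 255.571 = 423.49.
Reliability = 423.49 / 627.149 = 0.6753.

0.6753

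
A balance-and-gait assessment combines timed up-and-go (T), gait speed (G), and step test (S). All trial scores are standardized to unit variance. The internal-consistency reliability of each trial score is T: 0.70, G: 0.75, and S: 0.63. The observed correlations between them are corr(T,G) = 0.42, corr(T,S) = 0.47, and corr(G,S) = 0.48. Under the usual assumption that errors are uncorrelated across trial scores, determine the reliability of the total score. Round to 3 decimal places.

0.840

Var(T+G+S) = 3 + 2·[0.42 + 0.47 + 0.48] = 3 + 2.74 = 5.74.
Under uncorrelated errors the observed covariances equal the true-score covariances, so only the own-variance terms attenuate.
True-score variance = [0.70 + 0.75 + 0.63] + 2.74 = 2.08 + 2.74 = 4.82.
Reliability = 4.82 / 5.74 = 0.840.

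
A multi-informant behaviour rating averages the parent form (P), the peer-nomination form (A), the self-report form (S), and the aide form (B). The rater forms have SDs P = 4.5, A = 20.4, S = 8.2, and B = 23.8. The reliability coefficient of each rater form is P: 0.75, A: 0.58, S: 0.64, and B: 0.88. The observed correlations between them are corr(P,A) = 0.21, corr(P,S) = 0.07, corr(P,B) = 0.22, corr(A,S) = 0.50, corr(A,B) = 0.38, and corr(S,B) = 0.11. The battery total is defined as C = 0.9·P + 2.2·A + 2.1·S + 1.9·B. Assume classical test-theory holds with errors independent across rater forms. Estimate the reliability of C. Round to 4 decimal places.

Var(C) = 0.9²·4.5² + 2.2²·20.4² + 2.1²·8.2² + 1.9²·23.8² + 2·[1.98·4.5·20.4·0.21 + 1.89·4.5·8.2·0.07 + 1.71·4.5·23.8·0.22 + 4.62·20.4·8.2·0.50 + 4.18·20.4·23.8·0.38 + 3.99·8.2·23.8·0.11] = 4371.99 + 2653.23 = 7025.23.
Under uncorrelated errors the observed covariances equal the true-score covariances, so only the own-variance terms attenuate.
True-score variance = [0.9²·4.5²·0.75 + 2.2²·20.4²·0.58 + 2.1²·8.2²·0.64 + 1.9²·23.8²·0.88] + 2653.23 = 3169.79 + 2653.23 = 5823.02.
Reliability = 5823.02 / 7025.23 = 0.8289.

0.8289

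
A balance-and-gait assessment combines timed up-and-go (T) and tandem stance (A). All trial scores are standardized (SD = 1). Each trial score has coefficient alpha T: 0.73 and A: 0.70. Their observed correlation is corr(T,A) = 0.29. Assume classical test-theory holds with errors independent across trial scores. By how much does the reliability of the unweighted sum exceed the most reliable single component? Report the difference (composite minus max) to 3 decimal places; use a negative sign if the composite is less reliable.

Var(sum) = 2 + 0.58 = 2.58; true-score variance = 1.43 + 0.58 = 2.01; composite reliability = 0.7791.
Max component reliability = 0.7300.
Difference = 0.7791 − 0.7300 = 0.049.

0.049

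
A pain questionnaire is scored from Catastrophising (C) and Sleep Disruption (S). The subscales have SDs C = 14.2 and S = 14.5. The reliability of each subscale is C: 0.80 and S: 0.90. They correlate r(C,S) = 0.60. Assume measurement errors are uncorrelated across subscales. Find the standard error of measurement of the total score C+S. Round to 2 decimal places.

7.83

Var(total) = 411.89 + 247.08 = 658.97.
True-score variance = 350.537 + 247.08 = 597.617, so reliability = 0.9069.
Error variance = 658.97 − 597.617 = 61.353; SEM = √61.353 = 7.83.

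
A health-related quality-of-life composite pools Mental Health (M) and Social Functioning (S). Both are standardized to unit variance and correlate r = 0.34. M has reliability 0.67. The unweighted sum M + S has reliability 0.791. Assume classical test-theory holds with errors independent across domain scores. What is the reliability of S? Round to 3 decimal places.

0.770

Var(M+S) = 2 + 2·0.34 = 2.680.
True-score variance = ρ_M + ρ_S + 2·0.34, so 0.791 = (0.67 + ρ_S + 0.68) / 2.680.
ρ_S = 0.791·2.680 − 0.67 − 0.68 = 0.770.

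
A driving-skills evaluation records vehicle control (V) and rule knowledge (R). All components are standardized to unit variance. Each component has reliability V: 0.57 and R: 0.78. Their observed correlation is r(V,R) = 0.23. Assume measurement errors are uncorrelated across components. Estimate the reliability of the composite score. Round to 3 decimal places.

Var(V+R) = 2 + 2·[0.23] = 2 + 0.46 = 2.46.
Under uncorrelated errors the observed covariances equal the true-score covariances, so only the own-variance terms attenuate.
True-score variance = [0.57 + 0.78] + 0.46 = 1.35 + 0.46 = 1.81.
Reliability = 1.81 / 2.46 = 0.736.

0.736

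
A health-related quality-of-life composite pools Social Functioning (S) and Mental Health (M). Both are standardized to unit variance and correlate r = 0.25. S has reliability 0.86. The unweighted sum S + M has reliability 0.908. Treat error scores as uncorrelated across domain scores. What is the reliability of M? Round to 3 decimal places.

Var(S+M) = 2 + 2·0.25 = 2.500.
True-score variance = ρ_S + ρ_M + 2·0.25, so 0.908 = (0.86 + ρ_M + 0.50) / 2.500.
ρ_M = 0.908·2.500 − 0.86 − 0.50 = 0.910.

0.910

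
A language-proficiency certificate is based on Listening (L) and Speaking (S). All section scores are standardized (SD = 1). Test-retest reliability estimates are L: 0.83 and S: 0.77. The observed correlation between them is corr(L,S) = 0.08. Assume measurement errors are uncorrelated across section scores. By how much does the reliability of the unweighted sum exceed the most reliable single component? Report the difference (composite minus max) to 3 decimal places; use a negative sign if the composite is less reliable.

-0.015

Var(sum) = 2 + 0.16 = 2.16; true-score variance = 1.6 + 0.16 = 1.76; composite reliability = 0.8148.
Max component reliability = 0.8300.
Difference = 0.8148 − 0.8300 = -0.015.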